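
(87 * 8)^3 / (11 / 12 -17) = -4045842432 / 193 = -20962914.16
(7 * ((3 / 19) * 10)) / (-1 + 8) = 30 / 19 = 1.58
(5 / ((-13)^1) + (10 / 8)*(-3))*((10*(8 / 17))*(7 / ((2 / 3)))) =-45150 / 221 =-204.30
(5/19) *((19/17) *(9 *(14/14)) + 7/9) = 8290/2907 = 2.85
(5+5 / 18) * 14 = 73.89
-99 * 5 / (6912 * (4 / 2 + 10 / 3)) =-55 / 4096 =-0.01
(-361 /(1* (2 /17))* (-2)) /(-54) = -6137 /54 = -113.65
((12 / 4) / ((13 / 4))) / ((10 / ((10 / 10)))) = 6 / 65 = 0.09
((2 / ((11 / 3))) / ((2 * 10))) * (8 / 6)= 2 / 55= 0.04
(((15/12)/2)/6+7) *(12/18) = 341/72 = 4.74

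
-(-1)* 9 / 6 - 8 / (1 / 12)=-94.50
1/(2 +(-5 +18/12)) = -2/3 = -0.67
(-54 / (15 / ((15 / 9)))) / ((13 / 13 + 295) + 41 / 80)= -160 / 7907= -0.02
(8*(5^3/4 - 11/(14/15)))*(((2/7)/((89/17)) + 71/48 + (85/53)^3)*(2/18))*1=13730205494725/140238560952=97.91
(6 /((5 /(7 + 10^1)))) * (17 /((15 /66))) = 38148 /25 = 1525.92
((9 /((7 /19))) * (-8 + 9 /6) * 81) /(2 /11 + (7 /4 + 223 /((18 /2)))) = -35652474 /74039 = -481.54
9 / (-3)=-3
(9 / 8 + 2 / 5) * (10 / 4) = 61 / 16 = 3.81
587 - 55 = 532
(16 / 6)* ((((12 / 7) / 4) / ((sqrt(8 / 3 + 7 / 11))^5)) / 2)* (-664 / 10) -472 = -472 -1446192* sqrt(3597) / 45326015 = -473.91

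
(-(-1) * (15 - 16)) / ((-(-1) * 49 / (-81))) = 81 / 49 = 1.65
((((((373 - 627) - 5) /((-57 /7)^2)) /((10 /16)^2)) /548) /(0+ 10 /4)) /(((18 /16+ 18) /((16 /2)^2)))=-207929344 /8512786125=-0.02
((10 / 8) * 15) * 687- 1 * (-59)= 51761 / 4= 12940.25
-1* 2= -2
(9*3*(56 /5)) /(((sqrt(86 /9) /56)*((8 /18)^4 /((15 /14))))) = 11160261*sqrt(86) /688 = 150430.24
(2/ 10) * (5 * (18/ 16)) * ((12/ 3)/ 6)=3/ 4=0.75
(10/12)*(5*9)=75/2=37.50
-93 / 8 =-11.62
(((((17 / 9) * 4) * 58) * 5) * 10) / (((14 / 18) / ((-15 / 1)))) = -2958000 / 7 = -422571.43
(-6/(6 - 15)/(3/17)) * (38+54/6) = 177.56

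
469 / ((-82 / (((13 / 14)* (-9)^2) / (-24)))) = 23517 / 1312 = 17.92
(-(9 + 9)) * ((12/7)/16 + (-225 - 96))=80865/14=5776.07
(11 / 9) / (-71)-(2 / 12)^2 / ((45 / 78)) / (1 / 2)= -1088 / 9585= -0.11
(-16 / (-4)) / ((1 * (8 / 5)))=5 / 2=2.50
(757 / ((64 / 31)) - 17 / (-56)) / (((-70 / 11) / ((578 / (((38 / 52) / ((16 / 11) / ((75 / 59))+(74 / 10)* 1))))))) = -6547297601 / 16800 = -389720.10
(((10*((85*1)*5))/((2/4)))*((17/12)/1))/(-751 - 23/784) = -28322000/1766421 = -16.03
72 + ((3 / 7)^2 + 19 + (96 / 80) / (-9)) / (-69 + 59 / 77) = 71.72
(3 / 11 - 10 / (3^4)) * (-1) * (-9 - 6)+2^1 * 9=6011 / 297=20.24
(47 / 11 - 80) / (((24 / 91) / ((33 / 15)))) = -75803 / 120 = -631.69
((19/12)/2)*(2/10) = 19/120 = 0.16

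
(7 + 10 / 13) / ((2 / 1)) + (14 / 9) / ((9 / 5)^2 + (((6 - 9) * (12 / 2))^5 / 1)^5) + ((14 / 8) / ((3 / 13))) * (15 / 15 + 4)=41.80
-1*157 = -157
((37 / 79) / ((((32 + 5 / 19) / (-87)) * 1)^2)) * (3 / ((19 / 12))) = 191556252 / 29685751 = 6.45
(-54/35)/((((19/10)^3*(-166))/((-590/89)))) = -3186000/354672031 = -0.01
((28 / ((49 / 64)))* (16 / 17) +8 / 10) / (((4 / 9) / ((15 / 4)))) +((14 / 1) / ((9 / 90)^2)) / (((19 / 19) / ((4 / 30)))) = 690919 / 1428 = 483.84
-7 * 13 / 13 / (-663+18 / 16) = 56 / 5295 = 0.01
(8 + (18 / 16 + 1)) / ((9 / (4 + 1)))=45 / 8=5.62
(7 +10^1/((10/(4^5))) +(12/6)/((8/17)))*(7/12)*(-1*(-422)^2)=-1290530227/12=-107544185.58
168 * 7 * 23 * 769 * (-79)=-1643193048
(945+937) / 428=941 / 214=4.40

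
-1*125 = -125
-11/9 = -1.22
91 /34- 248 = -8341 /34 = -245.32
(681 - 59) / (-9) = -622 / 9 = -69.11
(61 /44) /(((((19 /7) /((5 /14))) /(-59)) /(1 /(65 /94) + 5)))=-69.38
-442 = -442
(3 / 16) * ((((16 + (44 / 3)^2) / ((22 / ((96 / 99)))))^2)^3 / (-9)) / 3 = -84914121928861548544000000 / 10943023107606534329121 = -7759.66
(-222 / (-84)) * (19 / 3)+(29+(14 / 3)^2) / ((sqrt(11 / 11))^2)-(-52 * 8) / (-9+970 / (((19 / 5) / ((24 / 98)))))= 157542181 / 2092482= 75.29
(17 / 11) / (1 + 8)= 17 / 99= 0.17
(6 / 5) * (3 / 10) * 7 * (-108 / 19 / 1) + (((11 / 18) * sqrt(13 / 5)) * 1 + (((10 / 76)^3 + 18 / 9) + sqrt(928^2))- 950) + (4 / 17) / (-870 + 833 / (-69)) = -48715614311717 / 1419361677800 + 11 * sqrt(65) / 90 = -33.34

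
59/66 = 0.89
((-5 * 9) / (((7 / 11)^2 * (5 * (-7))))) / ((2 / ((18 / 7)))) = 9801 / 2401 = 4.08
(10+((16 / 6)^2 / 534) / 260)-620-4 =-95903722 / 156195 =-614.00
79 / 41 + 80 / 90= 1039 / 369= 2.82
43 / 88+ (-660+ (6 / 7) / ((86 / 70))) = -2492951 / 3784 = -658.81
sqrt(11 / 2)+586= sqrt(22) / 2+586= 588.35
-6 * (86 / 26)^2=-11094 / 169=-65.64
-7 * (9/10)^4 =-45927/10000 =-4.59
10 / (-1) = -10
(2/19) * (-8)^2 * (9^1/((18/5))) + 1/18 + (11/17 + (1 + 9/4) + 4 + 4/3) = 303817/11628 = 26.13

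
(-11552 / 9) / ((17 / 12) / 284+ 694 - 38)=-13123072 / 6706995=-1.96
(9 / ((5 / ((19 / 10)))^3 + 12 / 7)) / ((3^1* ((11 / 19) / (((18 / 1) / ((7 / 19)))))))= 66854673 / 5265194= 12.70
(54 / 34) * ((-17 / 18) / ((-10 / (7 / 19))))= 21 / 380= 0.06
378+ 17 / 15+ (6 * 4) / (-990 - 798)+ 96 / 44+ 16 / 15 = 3133509 / 8195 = 382.37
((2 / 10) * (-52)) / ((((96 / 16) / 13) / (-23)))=7774 / 15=518.27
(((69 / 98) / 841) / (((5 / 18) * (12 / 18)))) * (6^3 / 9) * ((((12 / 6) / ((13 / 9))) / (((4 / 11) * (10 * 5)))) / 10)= 553311 / 669646250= 0.00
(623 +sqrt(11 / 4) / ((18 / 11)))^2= 6853 * sqrt(11) / 18 +503016515 / 1296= 389392.74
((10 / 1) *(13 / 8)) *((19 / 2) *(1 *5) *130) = 401375 / 4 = 100343.75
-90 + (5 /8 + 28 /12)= -2089 /24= -87.04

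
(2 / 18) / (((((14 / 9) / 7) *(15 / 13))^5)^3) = 81606846507904217972511 / 1000000000000000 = 81606846.51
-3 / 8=-0.38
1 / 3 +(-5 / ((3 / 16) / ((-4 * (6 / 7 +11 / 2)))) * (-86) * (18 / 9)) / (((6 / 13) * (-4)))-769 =3931654 / 63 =62407.21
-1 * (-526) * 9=4734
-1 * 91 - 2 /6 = -274 /3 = -91.33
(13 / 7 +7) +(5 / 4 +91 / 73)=23207 / 2044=11.35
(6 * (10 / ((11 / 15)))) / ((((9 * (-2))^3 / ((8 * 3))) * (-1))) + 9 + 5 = 4258 / 297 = 14.34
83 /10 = 8.30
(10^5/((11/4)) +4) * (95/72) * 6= 3167015/11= 287910.45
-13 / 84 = -0.15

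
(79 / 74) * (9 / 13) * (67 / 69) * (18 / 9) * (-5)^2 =396975 / 11063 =35.88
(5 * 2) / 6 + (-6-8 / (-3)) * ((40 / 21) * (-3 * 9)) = 173.10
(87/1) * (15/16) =1305/16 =81.56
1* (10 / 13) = 10 / 13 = 0.77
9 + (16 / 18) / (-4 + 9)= 413 / 45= 9.18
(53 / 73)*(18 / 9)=106 / 73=1.45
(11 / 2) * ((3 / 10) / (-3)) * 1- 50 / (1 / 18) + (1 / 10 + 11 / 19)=-899.87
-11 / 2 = -5.50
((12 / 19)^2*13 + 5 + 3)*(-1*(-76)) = 19040 / 19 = 1002.11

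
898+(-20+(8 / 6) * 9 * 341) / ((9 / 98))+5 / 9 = 407143 / 9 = 45238.11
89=89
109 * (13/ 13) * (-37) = -4033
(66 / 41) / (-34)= -33 / 697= -0.05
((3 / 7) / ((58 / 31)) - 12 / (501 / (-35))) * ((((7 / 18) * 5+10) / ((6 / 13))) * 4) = 202276945 / 1830654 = 110.49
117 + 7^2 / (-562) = 65705 / 562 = 116.91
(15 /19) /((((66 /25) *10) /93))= 2325 /836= 2.78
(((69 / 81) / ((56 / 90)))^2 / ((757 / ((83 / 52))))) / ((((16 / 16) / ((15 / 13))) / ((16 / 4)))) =5488375 / 300898416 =0.02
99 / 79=1.25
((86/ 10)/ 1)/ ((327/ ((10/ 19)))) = 86/ 6213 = 0.01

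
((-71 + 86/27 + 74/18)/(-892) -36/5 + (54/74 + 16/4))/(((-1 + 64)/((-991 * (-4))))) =-1513142044/10024965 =-150.94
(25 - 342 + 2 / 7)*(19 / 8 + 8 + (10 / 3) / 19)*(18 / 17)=-1882233 / 532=-3538.03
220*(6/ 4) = 330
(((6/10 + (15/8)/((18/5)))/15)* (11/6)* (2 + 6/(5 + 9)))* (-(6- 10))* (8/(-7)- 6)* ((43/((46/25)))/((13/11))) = -594832975/3164616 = -187.96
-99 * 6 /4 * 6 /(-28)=891 /28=31.82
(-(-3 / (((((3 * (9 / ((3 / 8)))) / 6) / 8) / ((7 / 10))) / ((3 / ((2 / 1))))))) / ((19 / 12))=126 / 95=1.33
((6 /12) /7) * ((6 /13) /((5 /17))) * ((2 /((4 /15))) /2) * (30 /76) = 2295 /13832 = 0.17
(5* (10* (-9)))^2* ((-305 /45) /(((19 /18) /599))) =-778857631.58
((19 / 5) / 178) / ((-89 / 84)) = -798 / 39605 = -0.02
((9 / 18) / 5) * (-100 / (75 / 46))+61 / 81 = -2179 / 405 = -5.38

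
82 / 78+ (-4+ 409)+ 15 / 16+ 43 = 280793 / 624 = 449.99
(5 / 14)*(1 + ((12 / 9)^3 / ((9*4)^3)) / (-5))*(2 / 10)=0.07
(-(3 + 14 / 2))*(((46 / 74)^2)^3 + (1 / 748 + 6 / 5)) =-12081462980497 / 959581676966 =-12.59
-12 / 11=-1.09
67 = 67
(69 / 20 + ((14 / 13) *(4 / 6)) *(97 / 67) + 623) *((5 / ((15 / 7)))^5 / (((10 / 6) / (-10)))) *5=-551145177779 / 423306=-1302001.81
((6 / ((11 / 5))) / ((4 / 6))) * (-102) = -4590 / 11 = -417.27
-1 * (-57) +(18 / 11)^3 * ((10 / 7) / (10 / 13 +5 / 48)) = 65164857 / 1015553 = 64.17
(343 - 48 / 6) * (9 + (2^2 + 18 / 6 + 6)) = 7370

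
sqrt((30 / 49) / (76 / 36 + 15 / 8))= 12 *sqrt(4305) / 2009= 0.39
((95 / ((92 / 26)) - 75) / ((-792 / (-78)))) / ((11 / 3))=-28795 / 22264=-1.29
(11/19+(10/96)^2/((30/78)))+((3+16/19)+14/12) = 245843/43776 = 5.62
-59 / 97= -0.61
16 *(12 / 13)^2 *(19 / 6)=43.17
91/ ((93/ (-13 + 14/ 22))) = -12376/ 1023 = -12.10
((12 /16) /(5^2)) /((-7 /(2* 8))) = -12 /175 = -0.07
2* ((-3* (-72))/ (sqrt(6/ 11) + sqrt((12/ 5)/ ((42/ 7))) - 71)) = 23760/ (-3905 + 11* sqrt(10) + 5* sqrt(66)) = -6.20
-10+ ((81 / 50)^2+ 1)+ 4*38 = 364061 / 2500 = 145.62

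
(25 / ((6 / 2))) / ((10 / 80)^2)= 1600 / 3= 533.33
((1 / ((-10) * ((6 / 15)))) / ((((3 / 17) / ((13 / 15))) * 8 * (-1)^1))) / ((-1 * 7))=-221 / 10080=-0.02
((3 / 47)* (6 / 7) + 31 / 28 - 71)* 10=-459535 / 658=-698.38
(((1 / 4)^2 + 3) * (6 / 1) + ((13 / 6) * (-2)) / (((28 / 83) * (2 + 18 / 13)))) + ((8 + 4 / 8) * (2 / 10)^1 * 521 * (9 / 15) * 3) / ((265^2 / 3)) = 95047293247 / 6488790000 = 14.65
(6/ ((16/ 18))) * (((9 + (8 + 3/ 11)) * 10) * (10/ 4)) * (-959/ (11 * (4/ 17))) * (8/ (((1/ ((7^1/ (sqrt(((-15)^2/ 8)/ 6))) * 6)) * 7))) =-1672687800 * sqrt(3)/ 121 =-23943638.47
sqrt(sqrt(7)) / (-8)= -7^(1 / 4) / 8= -0.20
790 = 790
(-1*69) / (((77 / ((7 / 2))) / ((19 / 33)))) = -437 / 242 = -1.81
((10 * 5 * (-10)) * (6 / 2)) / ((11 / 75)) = -112500 / 11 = -10227.27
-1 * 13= -13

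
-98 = -98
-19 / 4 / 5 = -19 / 20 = -0.95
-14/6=-2.33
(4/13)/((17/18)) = 72/221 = 0.33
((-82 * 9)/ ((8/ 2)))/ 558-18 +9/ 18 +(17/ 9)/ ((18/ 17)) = -16.05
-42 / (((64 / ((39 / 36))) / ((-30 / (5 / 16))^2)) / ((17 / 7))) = -15912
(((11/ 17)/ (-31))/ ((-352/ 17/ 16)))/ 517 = 1/ 32054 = 0.00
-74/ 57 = -1.30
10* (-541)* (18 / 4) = -24345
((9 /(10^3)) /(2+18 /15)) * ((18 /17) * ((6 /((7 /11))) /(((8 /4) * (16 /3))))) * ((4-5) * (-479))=3841101 /3046400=1.26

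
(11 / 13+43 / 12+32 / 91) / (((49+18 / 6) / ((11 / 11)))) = 5221 / 56784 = 0.09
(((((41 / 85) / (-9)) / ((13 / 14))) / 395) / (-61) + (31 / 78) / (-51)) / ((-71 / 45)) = 3733577 / 756149290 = 0.00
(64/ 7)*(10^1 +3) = 832/ 7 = 118.86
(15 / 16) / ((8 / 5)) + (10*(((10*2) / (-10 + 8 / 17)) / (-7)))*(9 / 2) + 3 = 137717 / 8064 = 17.08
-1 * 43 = -43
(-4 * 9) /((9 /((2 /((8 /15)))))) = -15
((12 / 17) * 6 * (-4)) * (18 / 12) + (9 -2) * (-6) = -67.41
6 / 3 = 2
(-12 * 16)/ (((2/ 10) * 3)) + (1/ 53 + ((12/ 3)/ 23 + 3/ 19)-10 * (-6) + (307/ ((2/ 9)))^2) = 176790933257/ 92644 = 1908282.60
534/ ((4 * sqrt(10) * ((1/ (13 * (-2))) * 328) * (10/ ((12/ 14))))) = -10413 * sqrt(10)/ 114800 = -0.29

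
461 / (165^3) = 461 / 4492125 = 0.00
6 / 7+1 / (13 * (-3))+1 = 500 / 273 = 1.83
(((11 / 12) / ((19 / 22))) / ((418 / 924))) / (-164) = -847 / 59204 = -0.01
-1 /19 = -0.05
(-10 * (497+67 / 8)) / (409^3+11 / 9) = -181935 / 2463045488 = -0.00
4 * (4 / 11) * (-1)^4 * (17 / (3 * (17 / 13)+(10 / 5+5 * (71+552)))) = 884 / 111573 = 0.01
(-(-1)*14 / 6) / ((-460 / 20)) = -7 / 69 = -0.10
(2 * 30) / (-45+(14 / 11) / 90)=-7425 / 5567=-1.33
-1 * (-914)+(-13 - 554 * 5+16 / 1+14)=-1839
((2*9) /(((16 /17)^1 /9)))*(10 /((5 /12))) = 4131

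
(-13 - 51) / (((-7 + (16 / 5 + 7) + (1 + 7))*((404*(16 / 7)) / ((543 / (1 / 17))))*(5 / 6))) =-27693 / 404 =-68.55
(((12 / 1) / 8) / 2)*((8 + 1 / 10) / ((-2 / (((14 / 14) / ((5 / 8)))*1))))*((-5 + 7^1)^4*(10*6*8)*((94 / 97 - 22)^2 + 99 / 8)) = -798384260448 / 47045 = -16970650.66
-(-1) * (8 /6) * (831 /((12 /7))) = 1939 /3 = 646.33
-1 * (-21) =21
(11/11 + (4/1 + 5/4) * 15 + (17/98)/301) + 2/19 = 89512327/1120924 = 79.86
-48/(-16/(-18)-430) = 216/1931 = 0.11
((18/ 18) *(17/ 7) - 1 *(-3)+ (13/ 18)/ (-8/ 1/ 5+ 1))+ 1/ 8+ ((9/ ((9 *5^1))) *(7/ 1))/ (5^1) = 175009/ 37800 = 4.63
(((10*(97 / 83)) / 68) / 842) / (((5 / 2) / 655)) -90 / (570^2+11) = 20536294805 / 386014412482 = 0.05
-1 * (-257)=257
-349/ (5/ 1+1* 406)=-349/ 411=-0.85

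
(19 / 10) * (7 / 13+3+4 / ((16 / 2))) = 399 / 52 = 7.67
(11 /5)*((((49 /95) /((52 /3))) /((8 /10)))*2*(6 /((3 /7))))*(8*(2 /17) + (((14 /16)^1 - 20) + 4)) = -21834351 /671840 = -32.50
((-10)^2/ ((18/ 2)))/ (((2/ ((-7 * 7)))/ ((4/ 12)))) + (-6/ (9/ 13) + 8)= -2468/ 27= -91.41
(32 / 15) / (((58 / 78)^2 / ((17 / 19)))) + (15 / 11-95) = -79257962 / 878845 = -90.18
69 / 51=23 / 17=1.35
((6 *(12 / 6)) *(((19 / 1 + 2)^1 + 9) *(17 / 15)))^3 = 67917312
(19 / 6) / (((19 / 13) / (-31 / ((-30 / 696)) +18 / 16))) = 1560.70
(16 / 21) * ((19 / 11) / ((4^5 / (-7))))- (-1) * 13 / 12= 2269 / 2112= 1.07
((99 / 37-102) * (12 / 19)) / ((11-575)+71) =44100 / 346579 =0.13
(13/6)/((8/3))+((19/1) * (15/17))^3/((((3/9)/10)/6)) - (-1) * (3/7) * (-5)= 466685627963/550256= 848124.56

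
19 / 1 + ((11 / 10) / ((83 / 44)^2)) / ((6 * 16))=7854791 / 413340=19.00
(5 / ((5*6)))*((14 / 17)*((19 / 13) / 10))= 0.02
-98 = -98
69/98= 0.70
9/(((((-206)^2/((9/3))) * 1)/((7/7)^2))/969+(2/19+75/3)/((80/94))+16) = 1046520/6988027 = 0.15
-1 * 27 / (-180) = 3 / 20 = 0.15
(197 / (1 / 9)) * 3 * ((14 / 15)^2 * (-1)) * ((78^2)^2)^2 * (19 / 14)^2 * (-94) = 27477635483364068381184 / 25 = 1099105419334562735247.36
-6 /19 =-0.32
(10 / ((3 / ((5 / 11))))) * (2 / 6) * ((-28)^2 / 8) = 4900 / 99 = 49.49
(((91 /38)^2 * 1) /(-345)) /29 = -8281 /14447220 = -0.00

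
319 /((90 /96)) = 5104 /15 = 340.27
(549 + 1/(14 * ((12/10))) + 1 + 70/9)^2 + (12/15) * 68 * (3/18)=98809531973/317520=311191.52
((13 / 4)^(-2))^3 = 4096 / 4826809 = 0.00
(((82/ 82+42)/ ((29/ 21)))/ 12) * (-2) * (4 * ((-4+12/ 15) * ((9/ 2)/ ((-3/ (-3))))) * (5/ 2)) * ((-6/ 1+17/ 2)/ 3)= 622.76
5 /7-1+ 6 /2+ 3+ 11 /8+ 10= 957 /56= 17.09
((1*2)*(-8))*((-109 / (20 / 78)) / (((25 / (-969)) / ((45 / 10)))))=-148291884 / 125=-1186335.07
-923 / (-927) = 923 / 927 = 1.00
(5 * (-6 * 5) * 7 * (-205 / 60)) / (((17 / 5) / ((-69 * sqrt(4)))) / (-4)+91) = 39.42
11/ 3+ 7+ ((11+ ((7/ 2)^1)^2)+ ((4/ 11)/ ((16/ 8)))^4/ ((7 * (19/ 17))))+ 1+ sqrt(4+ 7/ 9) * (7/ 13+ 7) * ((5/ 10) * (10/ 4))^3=6125 * sqrt(43)/ 1248+ 815902271/ 23367036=67.10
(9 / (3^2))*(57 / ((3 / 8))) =152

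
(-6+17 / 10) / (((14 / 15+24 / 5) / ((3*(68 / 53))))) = -153 / 53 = -2.89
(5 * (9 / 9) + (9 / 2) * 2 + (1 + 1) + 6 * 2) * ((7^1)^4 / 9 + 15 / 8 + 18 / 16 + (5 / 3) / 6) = 68054 / 9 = 7561.56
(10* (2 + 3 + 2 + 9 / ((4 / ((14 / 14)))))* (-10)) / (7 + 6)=-71.15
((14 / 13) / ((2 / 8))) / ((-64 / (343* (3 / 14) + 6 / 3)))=-1057 / 208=-5.08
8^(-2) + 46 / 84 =757 / 1344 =0.56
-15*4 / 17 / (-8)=15 / 34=0.44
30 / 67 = 0.45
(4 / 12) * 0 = 0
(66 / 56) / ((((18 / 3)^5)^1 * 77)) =1 / 508032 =0.00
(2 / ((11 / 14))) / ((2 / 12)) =168 / 11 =15.27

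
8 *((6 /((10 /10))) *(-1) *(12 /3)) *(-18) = 3456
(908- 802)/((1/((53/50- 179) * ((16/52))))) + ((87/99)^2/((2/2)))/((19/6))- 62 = -13147301008/2241525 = -5865.34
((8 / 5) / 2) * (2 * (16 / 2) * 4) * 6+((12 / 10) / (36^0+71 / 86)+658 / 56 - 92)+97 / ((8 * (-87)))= 124279393 / 546360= 227.47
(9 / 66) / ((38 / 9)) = 27 / 836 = 0.03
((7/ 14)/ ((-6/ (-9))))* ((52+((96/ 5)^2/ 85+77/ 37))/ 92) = 13779351/ 28934000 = 0.48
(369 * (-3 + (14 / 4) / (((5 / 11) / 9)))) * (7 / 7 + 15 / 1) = 1957176 / 5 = 391435.20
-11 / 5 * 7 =-77 / 5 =-15.40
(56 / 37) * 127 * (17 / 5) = 120904 / 185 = 653.54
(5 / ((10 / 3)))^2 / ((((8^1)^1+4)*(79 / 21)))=63 / 1264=0.05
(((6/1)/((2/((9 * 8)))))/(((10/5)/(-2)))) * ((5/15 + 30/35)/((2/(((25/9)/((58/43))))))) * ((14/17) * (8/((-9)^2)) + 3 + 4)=-74873750/39933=-1874.98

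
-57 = -57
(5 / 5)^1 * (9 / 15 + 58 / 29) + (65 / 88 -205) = -88731 / 440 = -201.66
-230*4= -920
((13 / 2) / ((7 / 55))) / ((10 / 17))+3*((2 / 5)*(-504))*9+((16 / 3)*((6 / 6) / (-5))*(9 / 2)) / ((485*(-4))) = -363697937 / 67900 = -5356.38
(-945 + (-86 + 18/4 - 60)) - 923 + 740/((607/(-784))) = -3599853/1214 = -2965.28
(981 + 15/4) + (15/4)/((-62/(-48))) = 122469/124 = 987.65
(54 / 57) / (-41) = -18 / 779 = -0.02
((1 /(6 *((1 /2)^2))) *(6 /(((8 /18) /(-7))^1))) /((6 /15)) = -315 /2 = -157.50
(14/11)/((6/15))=35/11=3.18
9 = 9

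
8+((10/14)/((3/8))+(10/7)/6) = 71/7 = 10.14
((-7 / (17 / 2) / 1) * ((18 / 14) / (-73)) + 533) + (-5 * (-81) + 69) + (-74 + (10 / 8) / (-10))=9261727 / 9928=932.89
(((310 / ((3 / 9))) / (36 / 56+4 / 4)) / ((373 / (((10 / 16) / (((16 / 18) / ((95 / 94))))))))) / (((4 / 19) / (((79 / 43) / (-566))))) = -20886602625 / 1256114943232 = -0.02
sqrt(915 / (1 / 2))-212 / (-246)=106 / 123 + sqrt(1830)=43.64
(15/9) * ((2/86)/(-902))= -5/116358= -0.00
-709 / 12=-59.08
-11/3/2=-11/6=-1.83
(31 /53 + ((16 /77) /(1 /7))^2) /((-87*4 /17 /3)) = -294423 /743908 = -0.40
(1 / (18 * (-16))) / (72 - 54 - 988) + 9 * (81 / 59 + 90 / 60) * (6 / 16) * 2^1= 319622819 / 16482240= 19.39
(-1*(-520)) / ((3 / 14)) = 7280 / 3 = 2426.67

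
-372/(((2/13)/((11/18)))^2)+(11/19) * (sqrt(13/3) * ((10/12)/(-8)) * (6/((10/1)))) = -633919/108 - 11 * sqrt(39)/912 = -5869.70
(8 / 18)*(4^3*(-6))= -512 / 3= -170.67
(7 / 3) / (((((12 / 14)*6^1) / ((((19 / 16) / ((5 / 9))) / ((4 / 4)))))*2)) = 0.48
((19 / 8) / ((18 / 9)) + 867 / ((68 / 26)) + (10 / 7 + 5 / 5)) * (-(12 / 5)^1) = -112599 / 140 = -804.28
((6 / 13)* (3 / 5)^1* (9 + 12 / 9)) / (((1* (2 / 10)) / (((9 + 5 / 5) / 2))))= 930 / 13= 71.54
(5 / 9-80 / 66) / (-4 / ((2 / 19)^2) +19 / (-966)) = 4186 / 2301717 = 0.00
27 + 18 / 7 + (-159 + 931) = 5611 / 7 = 801.57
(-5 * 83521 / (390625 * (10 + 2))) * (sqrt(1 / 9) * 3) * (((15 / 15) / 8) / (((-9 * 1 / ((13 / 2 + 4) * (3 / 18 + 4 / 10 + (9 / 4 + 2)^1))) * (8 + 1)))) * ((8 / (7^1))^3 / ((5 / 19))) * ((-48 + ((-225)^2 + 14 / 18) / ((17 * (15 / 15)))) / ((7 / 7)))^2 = 637813209265805312 / 1883724609375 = 338591.54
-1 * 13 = -13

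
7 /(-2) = -7 /2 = -3.50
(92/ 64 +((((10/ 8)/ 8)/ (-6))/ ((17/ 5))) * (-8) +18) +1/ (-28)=111173/ 5712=19.46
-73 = -73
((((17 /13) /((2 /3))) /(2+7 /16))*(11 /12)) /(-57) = -374 /28899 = -0.01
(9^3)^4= 282429536481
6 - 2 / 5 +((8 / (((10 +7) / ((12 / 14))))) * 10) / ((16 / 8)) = 4532 / 595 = 7.62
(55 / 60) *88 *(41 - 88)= -11374 / 3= -3791.33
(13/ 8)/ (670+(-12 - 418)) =13/ 1920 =0.01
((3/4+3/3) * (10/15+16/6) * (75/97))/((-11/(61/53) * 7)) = -7625/113102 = -0.07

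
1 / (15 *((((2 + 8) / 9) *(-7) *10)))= -3 / 3500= -0.00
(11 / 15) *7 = 77 / 15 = 5.13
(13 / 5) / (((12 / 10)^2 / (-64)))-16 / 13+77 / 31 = -414575 / 3627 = -114.30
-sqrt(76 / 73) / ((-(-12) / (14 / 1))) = -7*sqrt(1387) / 219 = -1.19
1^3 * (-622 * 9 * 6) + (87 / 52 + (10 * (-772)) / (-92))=-40068887 / 1196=-33502.41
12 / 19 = 0.63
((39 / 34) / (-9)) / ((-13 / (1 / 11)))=1 / 1122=0.00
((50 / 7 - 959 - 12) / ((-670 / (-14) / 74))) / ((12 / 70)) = -582491 / 67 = -8693.90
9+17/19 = 188/19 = 9.89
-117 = -117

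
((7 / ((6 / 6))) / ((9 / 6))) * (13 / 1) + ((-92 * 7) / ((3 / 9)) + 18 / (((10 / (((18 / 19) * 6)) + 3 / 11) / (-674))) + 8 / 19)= -539482150 / 68799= -7841.42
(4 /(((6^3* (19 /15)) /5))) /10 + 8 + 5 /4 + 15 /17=29476 /2907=10.14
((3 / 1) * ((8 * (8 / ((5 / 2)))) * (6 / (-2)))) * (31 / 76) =-8928 / 95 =-93.98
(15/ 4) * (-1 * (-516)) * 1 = 1935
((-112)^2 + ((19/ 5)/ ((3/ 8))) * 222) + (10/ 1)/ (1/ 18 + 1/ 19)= 14886.03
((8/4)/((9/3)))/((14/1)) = 0.05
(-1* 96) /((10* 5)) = -48 /25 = -1.92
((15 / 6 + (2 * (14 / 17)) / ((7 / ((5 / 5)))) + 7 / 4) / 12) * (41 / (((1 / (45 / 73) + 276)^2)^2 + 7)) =17092771875 / 6625762498143443072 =0.00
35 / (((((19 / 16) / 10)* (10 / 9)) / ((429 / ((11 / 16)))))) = 3144960 / 19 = 165524.21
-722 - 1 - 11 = -734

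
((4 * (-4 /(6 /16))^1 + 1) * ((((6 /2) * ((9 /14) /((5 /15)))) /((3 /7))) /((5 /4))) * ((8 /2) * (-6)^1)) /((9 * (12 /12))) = 1200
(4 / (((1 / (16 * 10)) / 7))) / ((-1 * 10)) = -448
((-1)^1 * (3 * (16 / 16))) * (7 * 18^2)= -6804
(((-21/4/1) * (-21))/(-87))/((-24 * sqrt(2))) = 49 * sqrt(2)/1856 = 0.04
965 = 965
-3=-3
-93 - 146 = -239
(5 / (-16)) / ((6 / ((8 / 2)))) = -5 / 24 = -0.21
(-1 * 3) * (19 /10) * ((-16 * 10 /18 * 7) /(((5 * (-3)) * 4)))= -266 /45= -5.91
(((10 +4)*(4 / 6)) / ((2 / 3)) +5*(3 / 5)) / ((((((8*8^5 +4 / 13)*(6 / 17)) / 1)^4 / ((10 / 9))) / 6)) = 202762678885 / 131099610374397492980235881472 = 0.00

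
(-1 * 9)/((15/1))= -3/5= -0.60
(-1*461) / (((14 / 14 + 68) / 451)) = -207911 / 69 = -3013.20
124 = 124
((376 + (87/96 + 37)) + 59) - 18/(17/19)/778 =472.88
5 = 5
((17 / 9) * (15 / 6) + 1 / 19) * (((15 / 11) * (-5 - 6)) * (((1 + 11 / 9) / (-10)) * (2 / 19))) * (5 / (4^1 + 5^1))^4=10206250 / 63950067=0.16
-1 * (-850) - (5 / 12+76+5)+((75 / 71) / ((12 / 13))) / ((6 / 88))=669133 / 852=785.37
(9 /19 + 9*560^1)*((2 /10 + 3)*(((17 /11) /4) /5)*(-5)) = -6512292 /1045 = -6231.86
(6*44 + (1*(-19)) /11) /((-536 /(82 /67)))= -118285 /197516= -0.60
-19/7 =-2.71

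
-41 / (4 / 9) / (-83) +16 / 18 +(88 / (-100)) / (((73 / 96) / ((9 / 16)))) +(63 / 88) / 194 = 31491029633 / 23273830800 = 1.35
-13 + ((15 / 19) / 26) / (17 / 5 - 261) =-8271611 / 636272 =-13.00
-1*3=-3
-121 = -121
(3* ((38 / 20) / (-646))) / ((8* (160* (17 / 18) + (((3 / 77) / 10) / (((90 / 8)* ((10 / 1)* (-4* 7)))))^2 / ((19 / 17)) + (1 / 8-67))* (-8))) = 155247159375 / 94854864399168208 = 0.00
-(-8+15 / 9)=19 / 3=6.33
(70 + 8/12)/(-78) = -106/117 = -0.91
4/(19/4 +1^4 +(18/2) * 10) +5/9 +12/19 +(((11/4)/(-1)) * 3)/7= 92311/1833804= 0.05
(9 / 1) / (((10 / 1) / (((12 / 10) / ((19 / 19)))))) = 27 / 25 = 1.08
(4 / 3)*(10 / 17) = 40 / 51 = 0.78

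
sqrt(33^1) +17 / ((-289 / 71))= 1.57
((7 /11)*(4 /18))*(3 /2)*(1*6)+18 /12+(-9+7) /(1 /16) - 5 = -753 /22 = -34.23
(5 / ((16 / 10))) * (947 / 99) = 23675 / 792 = 29.89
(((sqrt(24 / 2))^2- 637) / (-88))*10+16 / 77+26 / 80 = 71.56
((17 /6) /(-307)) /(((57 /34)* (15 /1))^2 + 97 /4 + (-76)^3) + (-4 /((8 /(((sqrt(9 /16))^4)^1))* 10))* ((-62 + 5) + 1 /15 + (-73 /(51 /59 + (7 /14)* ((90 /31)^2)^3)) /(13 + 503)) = 692853875032595035681221993799 /769230288948506338551364300800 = 0.90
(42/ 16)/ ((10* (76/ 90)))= 189/ 608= 0.31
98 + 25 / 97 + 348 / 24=21875 / 194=112.76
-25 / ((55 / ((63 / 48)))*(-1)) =105 / 176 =0.60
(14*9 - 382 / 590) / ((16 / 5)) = 36979 / 944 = 39.17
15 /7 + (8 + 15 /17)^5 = 549540378112 /9938999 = 55291.32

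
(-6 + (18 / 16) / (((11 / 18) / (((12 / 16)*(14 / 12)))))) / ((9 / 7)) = -3605 / 1056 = -3.41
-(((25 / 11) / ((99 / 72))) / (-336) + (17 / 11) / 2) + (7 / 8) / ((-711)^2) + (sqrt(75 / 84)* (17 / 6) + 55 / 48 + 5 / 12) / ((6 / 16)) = 11642491573 / 3425410296 + 170* sqrt(7) / 63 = 10.54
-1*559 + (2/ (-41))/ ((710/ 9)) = -8136254/ 14555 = -559.00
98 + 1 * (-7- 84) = 7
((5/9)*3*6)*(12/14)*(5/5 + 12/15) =108/7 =15.43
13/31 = 0.42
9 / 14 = 0.64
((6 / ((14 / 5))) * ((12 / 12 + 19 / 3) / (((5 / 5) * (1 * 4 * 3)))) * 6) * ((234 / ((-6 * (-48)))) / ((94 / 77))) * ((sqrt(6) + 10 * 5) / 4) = 7865 * sqrt(6) / 6016 + 196625 / 3008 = 68.57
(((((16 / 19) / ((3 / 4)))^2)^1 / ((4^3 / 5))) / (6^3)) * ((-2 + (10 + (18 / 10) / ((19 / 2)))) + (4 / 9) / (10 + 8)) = 505664 / 135005697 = 0.00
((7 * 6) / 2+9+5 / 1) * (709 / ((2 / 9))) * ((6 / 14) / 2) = 95715 / 4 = 23928.75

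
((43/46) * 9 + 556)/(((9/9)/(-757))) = -19653991/46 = -427260.67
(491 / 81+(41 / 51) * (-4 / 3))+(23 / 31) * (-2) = 149659 / 42687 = 3.51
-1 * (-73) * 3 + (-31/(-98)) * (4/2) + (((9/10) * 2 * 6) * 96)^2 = 1317087994/1225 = 1075173.87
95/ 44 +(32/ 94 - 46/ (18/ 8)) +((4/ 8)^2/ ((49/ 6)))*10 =-16086379/ 911988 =-17.64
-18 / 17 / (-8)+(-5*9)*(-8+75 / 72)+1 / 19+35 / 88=2229207 / 7106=313.71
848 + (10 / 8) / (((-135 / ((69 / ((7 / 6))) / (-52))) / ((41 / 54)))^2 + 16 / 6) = 221175655525999 / 260820332768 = 848.00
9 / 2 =4.50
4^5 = 1024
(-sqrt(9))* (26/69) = -26/23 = -1.13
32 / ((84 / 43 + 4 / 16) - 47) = -5504 / 7705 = -0.71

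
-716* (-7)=5012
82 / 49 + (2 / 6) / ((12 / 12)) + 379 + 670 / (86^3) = 17812161469 / 46750116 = 381.01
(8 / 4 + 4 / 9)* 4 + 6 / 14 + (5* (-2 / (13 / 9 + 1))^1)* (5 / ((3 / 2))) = -2377 / 693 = -3.43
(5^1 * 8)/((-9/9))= -40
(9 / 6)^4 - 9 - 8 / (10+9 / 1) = -1325 / 304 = -4.36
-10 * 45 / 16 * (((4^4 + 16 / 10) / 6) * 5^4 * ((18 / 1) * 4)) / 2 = -27168750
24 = 24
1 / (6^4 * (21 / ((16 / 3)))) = 1 / 5103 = 0.00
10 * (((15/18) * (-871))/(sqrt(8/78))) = -21775 * sqrt(39)/6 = -22664.14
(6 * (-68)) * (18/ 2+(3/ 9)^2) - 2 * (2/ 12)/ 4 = -44609/ 12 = -3717.42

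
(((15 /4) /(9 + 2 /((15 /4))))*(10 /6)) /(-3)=-125 /572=-0.22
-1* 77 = -77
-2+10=8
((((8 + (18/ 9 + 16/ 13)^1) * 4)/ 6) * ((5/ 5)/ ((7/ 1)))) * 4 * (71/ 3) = 82928/ 819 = 101.26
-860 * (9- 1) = -6880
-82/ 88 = -41/ 44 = -0.93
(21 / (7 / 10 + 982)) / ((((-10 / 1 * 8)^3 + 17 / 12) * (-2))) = 1260 / 60376920941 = 0.00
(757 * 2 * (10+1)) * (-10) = -166540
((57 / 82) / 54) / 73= 19 / 107748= 0.00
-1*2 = -2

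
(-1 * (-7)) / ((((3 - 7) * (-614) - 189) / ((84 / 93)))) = 196 / 70277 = 0.00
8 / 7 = 1.14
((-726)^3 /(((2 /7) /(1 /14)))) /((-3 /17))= 542097666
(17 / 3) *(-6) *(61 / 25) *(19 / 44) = -19703 / 550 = -35.82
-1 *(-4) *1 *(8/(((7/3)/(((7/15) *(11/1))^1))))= 70.40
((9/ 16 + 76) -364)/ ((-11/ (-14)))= -32193/ 88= -365.83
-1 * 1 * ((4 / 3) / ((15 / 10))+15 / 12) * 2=-77 / 18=-4.28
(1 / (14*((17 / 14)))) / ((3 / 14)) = 0.27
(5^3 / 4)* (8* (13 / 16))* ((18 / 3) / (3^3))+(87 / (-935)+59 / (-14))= 9620731 / 235620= 40.83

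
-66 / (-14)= 33 / 7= 4.71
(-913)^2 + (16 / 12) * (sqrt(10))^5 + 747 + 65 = 400 * sqrt(10) / 3 + 834381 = 834802.64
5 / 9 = 0.56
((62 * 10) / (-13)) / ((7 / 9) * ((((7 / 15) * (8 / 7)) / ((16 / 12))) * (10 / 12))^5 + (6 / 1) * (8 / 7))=-6.95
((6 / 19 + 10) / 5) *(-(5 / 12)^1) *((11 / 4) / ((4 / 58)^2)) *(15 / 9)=-2266495 / 2736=-828.40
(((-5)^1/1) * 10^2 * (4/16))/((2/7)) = -875/2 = -437.50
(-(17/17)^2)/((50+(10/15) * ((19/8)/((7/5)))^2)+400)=-4704/2125825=-0.00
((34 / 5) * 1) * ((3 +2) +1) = 204 / 5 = 40.80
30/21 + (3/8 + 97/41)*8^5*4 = 359250.60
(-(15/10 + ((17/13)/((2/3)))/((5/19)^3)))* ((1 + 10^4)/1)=-1773597342/1625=-1091444.52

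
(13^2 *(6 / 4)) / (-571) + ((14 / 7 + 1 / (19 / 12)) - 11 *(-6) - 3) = 1414441 / 21698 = 65.19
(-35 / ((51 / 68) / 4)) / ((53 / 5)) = -2800 / 159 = -17.61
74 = 74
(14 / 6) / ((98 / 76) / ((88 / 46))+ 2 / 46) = 269192 / 82779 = 3.25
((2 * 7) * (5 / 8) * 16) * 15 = 2100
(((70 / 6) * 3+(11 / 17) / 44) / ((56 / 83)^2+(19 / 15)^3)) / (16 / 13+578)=0.02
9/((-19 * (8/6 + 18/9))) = -27/190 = -0.14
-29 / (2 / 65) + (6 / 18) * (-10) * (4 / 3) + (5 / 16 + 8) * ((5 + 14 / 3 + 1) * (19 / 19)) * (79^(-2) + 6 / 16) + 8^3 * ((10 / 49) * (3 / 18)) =-9867095509 / 11009124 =-896.27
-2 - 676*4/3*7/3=-18946/9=-2105.11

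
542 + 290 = 832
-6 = -6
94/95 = 0.99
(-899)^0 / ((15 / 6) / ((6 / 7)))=12 / 35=0.34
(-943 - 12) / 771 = -955 / 771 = -1.24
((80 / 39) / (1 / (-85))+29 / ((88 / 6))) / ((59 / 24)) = -591614 / 8437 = -70.12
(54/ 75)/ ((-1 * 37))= -18/ 925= -0.02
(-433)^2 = 187489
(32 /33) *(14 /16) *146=4088 /33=123.88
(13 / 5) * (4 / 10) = 26 / 25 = 1.04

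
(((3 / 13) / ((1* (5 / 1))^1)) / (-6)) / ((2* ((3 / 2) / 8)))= -4 / 195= -0.02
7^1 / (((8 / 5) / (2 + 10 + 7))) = 665 / 8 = 83.12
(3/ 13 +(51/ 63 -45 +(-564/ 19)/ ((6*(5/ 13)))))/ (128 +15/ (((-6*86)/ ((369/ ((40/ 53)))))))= -2027812576/ 4060668885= -0.50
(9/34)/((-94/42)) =-189/1598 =-0.12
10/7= 1.43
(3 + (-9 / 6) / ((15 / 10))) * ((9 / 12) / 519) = 1 / 346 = 0.00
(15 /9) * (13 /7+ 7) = 14.76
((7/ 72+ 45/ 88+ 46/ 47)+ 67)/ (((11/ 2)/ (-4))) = -2553094/ 51183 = -49.88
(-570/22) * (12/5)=-684/11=-62.18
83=83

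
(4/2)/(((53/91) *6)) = 91/159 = 0.57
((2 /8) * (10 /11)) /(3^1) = 5 /66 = 0.08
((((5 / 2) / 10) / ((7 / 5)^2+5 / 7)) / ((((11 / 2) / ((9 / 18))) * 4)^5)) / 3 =175 / 926169513984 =0.00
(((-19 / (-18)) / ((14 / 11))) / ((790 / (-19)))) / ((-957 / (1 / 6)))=361 / 103919760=0.00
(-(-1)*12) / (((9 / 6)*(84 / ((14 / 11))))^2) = 4 / 3267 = 0.00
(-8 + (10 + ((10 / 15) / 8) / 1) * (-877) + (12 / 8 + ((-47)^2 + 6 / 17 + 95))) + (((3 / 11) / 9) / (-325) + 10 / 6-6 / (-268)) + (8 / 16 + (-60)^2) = -143806127731 / 48863100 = -2943.04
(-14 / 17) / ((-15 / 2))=28 / 255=0.11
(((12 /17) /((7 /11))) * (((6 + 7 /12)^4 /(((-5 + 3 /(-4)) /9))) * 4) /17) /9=-428450891 /5025132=-85.26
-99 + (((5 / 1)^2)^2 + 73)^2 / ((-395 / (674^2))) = -221325123409 / 395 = -560316768.12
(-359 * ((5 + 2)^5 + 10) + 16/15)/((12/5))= -90559529/36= -2515542.47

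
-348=-348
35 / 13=2.69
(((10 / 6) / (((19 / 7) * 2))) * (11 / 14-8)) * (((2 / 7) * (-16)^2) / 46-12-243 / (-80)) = 9590657 / 587328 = 16.33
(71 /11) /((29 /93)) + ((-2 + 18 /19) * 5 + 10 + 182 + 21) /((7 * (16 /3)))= 17828463 /678832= 26.26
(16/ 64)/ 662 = 1/ 2648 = 0.00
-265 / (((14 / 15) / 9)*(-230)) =7155 / 644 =11.11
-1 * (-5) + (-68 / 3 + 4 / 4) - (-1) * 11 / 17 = -817 / 51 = -16.02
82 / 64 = 41 / 32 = 1.28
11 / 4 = 2.75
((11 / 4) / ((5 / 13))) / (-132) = -13 / 240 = -0.05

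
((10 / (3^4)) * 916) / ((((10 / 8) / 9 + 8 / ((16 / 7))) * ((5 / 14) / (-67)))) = -6873664 / 1179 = -5830.08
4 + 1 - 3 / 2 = 7 / 2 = 3.50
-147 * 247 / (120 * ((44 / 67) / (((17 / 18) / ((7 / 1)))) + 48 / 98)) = -675480533 / 11959680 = -56.48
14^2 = 196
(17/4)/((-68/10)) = -5/8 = -0.62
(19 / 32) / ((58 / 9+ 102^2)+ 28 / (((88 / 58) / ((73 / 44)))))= 20691 / 363850136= 0.00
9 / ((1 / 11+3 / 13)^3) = 26317863 / 97336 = 270.38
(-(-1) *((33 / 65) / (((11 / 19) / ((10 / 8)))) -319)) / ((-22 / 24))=346.80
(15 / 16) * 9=135 / 16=8.44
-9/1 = -9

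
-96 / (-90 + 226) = -12 / 17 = -0.71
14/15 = 0.93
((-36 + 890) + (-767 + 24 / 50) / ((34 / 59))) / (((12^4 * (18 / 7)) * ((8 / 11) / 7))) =-218142463 / 2538086400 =-0.09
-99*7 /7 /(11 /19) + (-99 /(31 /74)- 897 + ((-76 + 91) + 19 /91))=-3636590 /2821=-1289.11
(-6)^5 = -7776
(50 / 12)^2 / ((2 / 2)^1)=625 / 36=17.36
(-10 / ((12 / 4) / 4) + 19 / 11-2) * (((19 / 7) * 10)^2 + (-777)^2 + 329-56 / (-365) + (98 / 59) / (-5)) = -57309308201336 / 6964419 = -8228871.38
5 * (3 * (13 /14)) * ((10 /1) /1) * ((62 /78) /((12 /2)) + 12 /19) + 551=524623 /798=657.42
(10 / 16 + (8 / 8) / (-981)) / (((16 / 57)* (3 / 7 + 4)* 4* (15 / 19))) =12374719 / 77852160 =0.16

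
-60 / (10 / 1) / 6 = -1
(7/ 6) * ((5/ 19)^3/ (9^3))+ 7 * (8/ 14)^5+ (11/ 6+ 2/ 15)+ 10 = 2231796929822/ 180082599165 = 12.39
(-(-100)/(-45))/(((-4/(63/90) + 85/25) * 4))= 175/729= 0.24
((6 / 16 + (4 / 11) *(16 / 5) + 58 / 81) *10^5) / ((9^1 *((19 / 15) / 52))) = 52232050000 / 50787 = 1028453.15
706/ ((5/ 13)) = 9178/ 5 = 1835.60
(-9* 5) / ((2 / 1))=-45 / 2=-22.50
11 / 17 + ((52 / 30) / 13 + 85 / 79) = 37396 / 20145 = 1.86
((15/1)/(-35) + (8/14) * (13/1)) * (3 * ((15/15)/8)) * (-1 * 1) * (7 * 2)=-147/4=-36.75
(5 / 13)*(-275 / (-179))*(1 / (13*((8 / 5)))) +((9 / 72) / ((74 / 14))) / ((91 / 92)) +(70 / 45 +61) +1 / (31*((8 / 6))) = 156470469647 / 2498248584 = 62.63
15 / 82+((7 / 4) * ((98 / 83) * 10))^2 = 241283785 / 564898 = 427.13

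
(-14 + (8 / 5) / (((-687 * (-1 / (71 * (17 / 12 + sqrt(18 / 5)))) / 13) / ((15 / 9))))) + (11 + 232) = 7384 * sqrt(10) / 3435 + 1447289 / 6183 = 240.87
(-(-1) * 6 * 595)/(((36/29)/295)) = 5090225/6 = 848370.83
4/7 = 0.57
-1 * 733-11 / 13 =-9540 / 13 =-733.85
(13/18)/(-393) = -13/7074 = -0.00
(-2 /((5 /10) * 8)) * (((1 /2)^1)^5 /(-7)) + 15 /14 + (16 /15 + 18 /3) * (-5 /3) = -43159 /4032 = -10.70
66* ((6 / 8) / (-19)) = -99 / 38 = -2.61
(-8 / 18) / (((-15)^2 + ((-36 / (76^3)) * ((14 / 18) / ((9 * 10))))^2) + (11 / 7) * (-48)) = -0.00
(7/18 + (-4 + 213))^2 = 14205361/324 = 43843.71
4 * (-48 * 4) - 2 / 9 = -6914 / 9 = -768.22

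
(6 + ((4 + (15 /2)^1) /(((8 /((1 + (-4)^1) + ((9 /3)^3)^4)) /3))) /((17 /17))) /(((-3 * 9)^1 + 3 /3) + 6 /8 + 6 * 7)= 18334659 /134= 136825.81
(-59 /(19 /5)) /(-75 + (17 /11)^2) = 35695 /166934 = 0.21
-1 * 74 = -74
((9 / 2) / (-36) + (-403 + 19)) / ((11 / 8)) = -3073 / 11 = -279.36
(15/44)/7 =15/308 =0.05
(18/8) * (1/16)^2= 9/1024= 0.01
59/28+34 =1011/28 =36.11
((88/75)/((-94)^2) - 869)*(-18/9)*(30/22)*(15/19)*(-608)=-2512958016/2209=-1137599.83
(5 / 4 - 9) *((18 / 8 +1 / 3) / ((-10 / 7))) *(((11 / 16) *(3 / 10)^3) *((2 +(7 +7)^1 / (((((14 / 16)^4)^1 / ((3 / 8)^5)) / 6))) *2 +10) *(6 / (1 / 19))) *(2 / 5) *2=29994187113 / 78400000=382.58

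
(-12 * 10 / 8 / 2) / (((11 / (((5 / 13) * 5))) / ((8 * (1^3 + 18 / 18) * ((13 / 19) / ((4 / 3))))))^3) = -202500000 / 9129329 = -22.18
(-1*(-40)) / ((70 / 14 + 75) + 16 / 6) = 15 / 31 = 0.48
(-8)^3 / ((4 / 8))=-1024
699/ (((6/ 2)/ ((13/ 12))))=252.42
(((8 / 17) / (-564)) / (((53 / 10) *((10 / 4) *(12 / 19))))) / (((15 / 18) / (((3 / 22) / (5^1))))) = -38 / 11645425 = -0.00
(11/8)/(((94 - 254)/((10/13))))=-11/1664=-0.01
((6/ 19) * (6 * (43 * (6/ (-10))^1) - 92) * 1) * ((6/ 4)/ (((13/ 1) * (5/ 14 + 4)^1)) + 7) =-41255088/ 75335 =-547.62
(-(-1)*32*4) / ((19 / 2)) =256 / 19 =13.47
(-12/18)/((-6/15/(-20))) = -100/3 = -33.33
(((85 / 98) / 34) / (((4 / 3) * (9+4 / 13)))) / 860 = 39 / 16316608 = 0.00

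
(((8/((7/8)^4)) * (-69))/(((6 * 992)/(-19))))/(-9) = -223744/669879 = -0.33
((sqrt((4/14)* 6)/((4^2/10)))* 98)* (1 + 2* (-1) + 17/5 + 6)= 147* sqrt(21)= 673.64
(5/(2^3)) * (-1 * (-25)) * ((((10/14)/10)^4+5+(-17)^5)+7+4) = -6818076481875/307328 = -22185015.62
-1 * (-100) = 100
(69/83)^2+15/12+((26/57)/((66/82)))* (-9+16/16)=-134384759/51832836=-2.59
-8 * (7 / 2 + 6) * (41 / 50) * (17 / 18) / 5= -11.77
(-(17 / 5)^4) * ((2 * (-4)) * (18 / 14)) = 1374.52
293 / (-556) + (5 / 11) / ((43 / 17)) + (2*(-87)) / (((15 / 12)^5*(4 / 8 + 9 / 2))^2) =-70279864625937 / 64206054687500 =-1.09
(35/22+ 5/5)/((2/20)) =285/11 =25.91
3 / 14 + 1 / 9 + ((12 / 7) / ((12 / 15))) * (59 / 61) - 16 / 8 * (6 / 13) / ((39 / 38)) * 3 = -55711 / 185562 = -0.30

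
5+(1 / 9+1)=6.11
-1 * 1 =-1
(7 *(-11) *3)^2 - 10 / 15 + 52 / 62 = 53361.17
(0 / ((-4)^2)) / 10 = 0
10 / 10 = 1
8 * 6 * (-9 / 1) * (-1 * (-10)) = -4320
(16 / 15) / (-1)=-16 / 15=-1.07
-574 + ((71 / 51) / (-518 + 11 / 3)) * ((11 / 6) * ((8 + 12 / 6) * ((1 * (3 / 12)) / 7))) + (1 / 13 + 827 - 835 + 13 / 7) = -16615605557 / 28644252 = -580.07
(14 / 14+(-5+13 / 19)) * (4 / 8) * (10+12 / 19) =-6363 / 361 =-17.63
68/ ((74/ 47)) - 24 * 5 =-2842/ 37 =-76.81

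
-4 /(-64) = 1 /16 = 0.06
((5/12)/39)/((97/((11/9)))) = 55/408564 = 0.00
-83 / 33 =-2.52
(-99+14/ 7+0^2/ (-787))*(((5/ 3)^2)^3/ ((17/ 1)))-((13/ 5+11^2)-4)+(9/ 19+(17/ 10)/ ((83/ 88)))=-23415455032/ 97718805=-239.62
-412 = -412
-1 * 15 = -15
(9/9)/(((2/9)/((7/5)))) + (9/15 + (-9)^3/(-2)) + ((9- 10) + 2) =372.40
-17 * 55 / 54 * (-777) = 242165 / 18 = 13453.61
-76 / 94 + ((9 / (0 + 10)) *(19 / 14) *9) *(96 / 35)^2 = 165025982 / 2015125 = 81.89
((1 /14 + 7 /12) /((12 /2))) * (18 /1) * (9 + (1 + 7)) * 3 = 2805 /28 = 100.18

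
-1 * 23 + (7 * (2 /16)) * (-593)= -4335 /8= -541.88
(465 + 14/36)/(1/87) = 242933/6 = 40488.83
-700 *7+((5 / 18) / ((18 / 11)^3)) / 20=-2057528269 / 419904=-4900.00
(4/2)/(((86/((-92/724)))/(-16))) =368/7783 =0.05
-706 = -706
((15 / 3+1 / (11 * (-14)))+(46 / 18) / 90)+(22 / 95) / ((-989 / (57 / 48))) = 1239013889 / 246735720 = 5.02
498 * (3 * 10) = 14940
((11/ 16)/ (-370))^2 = 121/ 35046400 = 0.00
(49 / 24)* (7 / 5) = 343 / 120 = 2.86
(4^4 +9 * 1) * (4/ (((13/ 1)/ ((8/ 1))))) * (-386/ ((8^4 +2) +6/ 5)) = -1022900/ 16653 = -61.42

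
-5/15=-1/3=-0.33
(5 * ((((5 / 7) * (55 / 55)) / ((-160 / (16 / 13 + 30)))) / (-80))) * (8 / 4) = 29 / 1664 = 0.02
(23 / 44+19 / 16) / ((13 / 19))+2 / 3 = 21733 / 6864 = 3.17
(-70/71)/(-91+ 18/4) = 140/12283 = 0.01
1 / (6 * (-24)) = -0.01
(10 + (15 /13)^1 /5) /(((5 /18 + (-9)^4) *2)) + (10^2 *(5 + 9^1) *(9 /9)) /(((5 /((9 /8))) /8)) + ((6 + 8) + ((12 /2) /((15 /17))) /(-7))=136117056279 /53736865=2533.03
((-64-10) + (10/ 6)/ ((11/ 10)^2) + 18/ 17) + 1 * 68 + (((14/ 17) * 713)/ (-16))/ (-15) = -91923/ 82280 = -1.12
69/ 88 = 0.78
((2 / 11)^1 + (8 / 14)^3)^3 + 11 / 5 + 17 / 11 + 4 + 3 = 2899154885177 / 268553254585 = 10.80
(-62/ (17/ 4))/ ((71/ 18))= -4464/ 1207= -3.70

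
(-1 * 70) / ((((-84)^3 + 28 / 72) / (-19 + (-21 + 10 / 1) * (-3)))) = 504 / 304819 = 0.00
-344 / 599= -0.57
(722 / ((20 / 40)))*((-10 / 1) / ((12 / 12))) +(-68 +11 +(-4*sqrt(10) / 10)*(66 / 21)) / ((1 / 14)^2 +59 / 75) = -168905060 / 11639 -18480*sqrt(10) / 11639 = -14517.01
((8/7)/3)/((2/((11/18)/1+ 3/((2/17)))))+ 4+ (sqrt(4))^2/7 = 1804/189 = 9.54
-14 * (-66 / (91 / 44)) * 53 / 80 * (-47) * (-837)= 756843021 / 65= 11643738.78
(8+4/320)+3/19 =12419/1520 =8.17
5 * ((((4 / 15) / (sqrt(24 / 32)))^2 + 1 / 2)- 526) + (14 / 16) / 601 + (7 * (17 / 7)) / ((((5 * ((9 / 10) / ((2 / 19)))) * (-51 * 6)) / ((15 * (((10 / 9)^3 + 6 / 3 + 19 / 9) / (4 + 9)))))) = -307035213008509 / 116875292040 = -2627.03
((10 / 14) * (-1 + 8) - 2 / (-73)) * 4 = 1468 / 73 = 20.11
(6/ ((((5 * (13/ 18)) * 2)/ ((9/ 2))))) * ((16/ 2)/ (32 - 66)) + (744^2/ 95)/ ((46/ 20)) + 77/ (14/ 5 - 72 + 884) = 711748419947/ 281039070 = 2532.56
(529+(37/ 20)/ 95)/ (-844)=-1005137/ 1603600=-0.63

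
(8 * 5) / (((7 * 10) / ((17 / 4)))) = 17 / 7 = 2.43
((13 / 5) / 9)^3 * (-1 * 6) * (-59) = 259246 / 30375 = 8.53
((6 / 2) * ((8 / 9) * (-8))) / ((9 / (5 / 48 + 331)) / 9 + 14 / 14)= -21.27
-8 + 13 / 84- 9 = -1415 / 84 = -16.85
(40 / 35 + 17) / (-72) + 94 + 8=101.75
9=9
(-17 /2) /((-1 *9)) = 17 /18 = 0.94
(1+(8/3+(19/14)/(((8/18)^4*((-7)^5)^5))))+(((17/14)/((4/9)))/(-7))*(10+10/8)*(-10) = 686007942728128038561465991/14419169798626950613476864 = 47.58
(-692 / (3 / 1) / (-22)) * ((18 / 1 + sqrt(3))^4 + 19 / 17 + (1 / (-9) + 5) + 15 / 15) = 2715408 * sqrt(3) / 11 + 5866801258 / 5049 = 1589538.79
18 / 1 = 18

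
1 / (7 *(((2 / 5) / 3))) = 15 / 14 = 1.07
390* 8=3120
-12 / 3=-4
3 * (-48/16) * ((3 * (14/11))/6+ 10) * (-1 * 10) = 10530/11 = 957.27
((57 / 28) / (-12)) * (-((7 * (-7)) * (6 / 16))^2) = 58653 / 1024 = 57.28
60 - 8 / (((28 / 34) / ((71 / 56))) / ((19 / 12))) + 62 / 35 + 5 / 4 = 255901 / 5880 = 43.52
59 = 59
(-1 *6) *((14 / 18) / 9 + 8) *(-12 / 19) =30.64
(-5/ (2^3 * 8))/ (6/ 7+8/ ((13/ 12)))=-91/ 9600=-0.01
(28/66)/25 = 14/825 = 0.02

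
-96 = -96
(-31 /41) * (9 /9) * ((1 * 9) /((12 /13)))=-1209 /164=-7.37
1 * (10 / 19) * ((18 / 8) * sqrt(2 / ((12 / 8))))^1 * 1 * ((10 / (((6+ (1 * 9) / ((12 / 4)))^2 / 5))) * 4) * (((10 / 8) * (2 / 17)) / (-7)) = -2500 * sqrt(3) / 61047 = -0.07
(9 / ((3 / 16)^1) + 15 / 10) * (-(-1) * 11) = 1089 / 2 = 544.50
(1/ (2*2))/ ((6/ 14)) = 0.58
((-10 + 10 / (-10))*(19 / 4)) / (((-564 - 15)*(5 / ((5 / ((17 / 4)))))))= 209 / 9843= 0.02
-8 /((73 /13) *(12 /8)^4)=-1664 /5913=-0.28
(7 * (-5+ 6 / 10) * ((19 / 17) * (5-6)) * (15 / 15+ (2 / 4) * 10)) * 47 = 825132 / 85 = 9707.44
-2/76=-1/38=-0.03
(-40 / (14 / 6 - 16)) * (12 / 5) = 288 / 41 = 7.02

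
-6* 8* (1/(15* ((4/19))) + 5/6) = -276/5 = -55.20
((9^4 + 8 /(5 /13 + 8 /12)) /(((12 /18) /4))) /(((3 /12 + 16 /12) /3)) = 58171608 /779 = 74674.72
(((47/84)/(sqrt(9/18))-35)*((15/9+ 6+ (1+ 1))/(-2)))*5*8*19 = 385700/3-129485*sqrt(2)/63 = 125660.01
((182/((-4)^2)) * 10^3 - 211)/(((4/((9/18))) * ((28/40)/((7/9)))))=13955/9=1550.56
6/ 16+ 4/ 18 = 43/ 72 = 0.60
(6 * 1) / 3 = 2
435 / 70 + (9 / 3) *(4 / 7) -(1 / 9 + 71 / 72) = 3443 / 504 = 6.83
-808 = -808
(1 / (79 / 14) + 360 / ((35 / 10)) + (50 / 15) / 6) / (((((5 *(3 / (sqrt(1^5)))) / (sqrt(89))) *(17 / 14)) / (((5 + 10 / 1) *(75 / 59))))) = 25778350 *sqrt(89) / 237711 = 1023.06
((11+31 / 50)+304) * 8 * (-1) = -63124 / 25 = -2524.96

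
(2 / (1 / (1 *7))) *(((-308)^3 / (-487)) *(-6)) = -2454321408 / 487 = -5039674.35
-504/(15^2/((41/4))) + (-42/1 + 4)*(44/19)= -2774/25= -110.96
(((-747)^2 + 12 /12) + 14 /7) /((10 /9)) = 502210.80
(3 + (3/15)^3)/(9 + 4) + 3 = 5251/1625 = 3.23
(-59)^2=3481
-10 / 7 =-1.43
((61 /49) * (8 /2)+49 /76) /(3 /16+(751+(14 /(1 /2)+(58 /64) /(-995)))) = 166722200 /23097459231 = 0.01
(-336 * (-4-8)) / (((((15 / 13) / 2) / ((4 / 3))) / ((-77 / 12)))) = -896896 / 15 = -59793.07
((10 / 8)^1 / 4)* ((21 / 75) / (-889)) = -1 / 10160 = -0.00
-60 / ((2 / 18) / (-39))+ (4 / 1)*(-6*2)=21012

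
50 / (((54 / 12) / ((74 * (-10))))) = -74000 / 9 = -8222.22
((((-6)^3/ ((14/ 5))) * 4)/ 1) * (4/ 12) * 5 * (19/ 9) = -7600/ 7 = -1085.71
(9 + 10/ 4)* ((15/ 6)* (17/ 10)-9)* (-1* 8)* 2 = 874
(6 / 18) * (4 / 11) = 4 / 33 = 0.12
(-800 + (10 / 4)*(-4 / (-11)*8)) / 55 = -1744 / 121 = -14.41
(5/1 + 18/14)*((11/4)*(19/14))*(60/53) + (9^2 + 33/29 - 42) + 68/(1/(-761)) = -3892274086/75313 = -51681.30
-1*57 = -57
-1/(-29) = 1/29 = 0.03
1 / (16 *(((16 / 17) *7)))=17 / 1792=0.01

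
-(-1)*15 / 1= 15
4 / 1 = 4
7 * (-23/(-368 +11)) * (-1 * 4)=-92/51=-1.80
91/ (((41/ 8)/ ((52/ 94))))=18928/ 1927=9.82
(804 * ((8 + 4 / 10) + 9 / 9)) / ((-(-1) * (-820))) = -9447 / 1025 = -9.22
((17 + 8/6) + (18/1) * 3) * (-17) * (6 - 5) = -3689/3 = -1229.67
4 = 4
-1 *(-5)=5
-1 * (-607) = 607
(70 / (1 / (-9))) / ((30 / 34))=-714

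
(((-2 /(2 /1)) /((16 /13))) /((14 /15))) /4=-195 /896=-0.22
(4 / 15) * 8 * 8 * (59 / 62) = 7552 / 465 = 16.24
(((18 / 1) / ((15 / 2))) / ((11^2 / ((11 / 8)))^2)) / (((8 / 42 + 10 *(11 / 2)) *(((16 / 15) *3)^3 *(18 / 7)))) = 1225 / 18381406208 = 0.00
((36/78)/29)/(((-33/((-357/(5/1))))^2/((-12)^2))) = 12235104/1140425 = 10.73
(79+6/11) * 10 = 8750/11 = 795.45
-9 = -9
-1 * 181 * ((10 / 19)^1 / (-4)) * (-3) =-2715 / 38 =-71.45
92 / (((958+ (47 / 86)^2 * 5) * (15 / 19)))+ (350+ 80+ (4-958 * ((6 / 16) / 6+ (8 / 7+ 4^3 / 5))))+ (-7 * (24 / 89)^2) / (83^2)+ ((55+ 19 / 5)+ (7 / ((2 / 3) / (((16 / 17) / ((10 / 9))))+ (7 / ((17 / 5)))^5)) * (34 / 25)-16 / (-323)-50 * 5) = -40091182228309419328082964716470501 / 3043225934648280595761946119000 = -13173.91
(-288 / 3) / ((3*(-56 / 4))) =16 / 7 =2.29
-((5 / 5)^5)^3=-1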